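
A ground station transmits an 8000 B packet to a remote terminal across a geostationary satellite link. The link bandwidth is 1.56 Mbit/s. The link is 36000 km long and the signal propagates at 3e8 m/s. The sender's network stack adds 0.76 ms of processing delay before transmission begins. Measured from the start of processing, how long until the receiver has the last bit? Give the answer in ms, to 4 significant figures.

L = 8000 × 8 = 64000 bits.
Transmission delay = L/R = 64000 / 1560000 = 41.0256 ms.
Propagation delay = d/s = 36000000 m / 300000000 m/s = 120 ms.
Plus processing delay 0.76 ms = 0.76 ms.
Total = 161.8 ms.

161.8 ms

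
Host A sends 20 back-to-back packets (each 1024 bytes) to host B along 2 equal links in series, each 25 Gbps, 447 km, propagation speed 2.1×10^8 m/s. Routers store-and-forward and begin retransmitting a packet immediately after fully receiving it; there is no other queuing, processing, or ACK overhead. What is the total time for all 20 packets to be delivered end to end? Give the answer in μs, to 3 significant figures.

Per-hop transmission t_tx = L/R = 8192/25000000000 = 0.32768 μs.
Per-hop propagation t_prop = 447000/210000000 = 2128.57 μs.
Pipeline fill: first packet needs 2·t_tx to clear all hops; remaining 19 packets each add one t_tx.
Total = (2+20-1)·t_tx + 2·t_prop = 21·0.32768 + 2·2128.57 = 4260 μs.

4260 μs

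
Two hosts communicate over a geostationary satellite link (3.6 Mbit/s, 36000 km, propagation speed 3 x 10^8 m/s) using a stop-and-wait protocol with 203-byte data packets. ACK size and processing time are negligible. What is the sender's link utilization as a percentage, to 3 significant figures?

t_tx = L/R = 1624/3600000 = 0.000451111 s.
t_prop = 36000000/300000000 = 0.12 s; RTT = 0.24 s.
Cycle = t_tx + RTT = 0.240451 s.
Utilization = t_tx / cycle = 0.000451111/0.240451 = 0.188 %.

0.188 %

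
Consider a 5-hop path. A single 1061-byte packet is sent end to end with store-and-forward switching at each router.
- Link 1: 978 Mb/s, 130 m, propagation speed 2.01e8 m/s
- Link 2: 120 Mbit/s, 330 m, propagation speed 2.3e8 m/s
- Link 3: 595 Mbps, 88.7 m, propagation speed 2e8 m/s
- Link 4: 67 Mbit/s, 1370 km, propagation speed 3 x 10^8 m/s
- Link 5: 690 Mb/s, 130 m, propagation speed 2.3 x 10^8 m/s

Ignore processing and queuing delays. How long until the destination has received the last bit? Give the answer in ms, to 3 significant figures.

4.80 ms

L = 1061 × 8 = 8488 bits.
Transmission delays (L/R per hop): 0.00867894, 0.0707333, 0.0142655, 0.126687, 0.0123014 ms; sum = 0.232666 ms.
Propagation delays (d/s per hop): 0.000646766, 0.00143478, 0.0004435, 4.56667, 0.000565217 ms; sum = 4.56976 ms.
End-to-end = 4.80 ms.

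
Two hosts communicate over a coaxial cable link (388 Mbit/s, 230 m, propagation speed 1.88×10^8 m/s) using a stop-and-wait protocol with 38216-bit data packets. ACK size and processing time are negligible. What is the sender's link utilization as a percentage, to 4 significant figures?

t_tx = L/R = 38216/388000000 = 9.84948e-05 s.
t_prop = 230/188000000 = 1.2234e-06 s; RTT = 2.44681e-06 s.
Cycle = t_tx + RTT = 0.000100942 s.
Utilization = t_tx / cycle = 9.84948e-05/0.000100942 = 97.58 %.

97.58 %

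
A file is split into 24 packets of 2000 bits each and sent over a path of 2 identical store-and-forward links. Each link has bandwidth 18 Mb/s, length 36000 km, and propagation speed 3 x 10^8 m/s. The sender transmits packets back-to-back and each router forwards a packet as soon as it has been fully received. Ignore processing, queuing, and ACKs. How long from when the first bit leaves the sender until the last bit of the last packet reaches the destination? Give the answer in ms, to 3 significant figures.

243 ms

Per-hop transmission t_tx = L/R = 2000/18000000 = 0.111111 ms.
Per-hop propagation t_prop = 36000000/300000000 = 120 ms.
Pipeline fill: first packet needs 2·t_tx to clear all hops; remaining 23 packets each add one t_tx.
Total = (2+24-1)·t_tx + 2·t_prop = 25·0.111111 + 2·120 = 243 ms.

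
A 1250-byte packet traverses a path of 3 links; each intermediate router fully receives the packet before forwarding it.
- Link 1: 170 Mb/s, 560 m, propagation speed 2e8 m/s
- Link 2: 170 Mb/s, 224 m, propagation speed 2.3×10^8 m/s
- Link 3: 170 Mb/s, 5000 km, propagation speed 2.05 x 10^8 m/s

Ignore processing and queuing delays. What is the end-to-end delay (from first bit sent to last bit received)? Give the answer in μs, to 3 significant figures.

L = 1250 × 8 = 10000 bits.
Transmission delay per hop = L/R = 10000/170000000 = 58.8235 μs; 3 hops → 176.471 μs.
Propagation delays (d/s per hop): 2.8, 0.973913, 24390.2 μs; sum = 24394 μs.
End-to-end = 24600 μs.

24600 μs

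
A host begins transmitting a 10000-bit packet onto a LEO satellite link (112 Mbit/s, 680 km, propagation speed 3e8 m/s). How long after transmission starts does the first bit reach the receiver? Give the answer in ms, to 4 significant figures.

First bit experiences only propagation delay: d/s = 680000/300000000 = 2.267 ms.

2.267 ms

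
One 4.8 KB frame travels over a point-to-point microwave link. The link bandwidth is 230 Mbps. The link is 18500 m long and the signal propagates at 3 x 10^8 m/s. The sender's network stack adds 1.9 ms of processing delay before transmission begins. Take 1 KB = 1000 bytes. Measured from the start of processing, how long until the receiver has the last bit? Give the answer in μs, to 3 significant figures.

L = 38400 bits.
Transmission delay = L/R = 38400 / 230000000 = 166.957 μs.
Propagation delay = d/s = 18500 m / 300000000 m/s = 61.6667 μs.
Plus processing delay 1.9 ms = 1900 μs.
Total = 2130 μs.

2130 μs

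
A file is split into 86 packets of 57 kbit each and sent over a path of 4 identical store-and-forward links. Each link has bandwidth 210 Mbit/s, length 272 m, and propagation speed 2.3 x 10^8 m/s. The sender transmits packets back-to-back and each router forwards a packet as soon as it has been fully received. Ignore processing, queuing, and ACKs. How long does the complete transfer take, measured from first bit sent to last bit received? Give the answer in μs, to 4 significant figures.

Per-hop transmission t_tx = L/R = 57000/210000000 = 271.429 μs.
Per-hop propagation t_prop = 272/2.3e+08 = 1.18261 μs.
Pipeline fill: first packet needs 4·t_tx to clear all hops; remaining 85 packets each add one t_tx.
Total = (4+86-1)·t_tx + 4·t_prop = 89·271.429 + 4·1.18261 = 24160 μs.

24160 μs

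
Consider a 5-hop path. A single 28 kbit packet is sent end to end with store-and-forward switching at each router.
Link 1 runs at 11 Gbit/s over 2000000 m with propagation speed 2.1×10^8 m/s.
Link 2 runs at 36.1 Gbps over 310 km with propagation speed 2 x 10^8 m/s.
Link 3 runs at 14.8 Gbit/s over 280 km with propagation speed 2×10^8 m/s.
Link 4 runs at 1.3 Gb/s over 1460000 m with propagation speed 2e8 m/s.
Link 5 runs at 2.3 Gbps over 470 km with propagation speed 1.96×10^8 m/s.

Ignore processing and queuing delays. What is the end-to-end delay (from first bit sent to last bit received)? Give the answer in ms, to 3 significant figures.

L = 28000 bits.
Transmission delays (L/R per hop): 0.00254545, 0.000775623, 0.00189189, 0.0215385, 0.0121739 ms; sum = 0.0389253 ms.
Propagation delays (d/s per hop): 9.52381, 1.55, 1.4, 7.3, 2.39796 ms; sum = 22.1718 ms.
End-to-end = 22.2 ms.

22.2 ms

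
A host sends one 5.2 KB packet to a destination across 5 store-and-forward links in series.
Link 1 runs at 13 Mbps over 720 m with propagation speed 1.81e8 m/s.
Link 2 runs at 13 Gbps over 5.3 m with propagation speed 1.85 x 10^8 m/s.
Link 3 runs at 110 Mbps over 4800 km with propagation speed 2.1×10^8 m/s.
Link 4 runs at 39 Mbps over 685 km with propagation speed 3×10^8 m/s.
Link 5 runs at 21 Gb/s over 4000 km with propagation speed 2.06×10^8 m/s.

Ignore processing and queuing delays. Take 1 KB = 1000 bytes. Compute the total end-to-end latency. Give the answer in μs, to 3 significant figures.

49200 μs

L = 41600 bits.
Transmission delays (L/R per hop): 3200, 3.2, 378.182, 1066.67, 1.98095 μs; sum = 4650.03 μs.
Propagation delays (d/s per hop): 3.9779, 0.0286486, 22857.1, 2283.33, 19417.5 μs; sum = 44562 μs.
End-to-end = 49200 μs.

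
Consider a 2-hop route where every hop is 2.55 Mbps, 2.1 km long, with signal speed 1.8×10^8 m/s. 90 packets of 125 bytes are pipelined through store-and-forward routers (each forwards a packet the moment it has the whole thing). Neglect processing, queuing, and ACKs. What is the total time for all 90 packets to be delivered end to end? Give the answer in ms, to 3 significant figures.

35.7 ms

Per-hop transmission t_tx = L/R = 1000/2550000 = 0.392157 ms.
Per-hop propagation t_prop = 2100/180000000 = 0.0116667 ms.
Pipeline fill: first packet needs 2·t_tx to clear all hops; remaining 89 packets each add one t_tx.
Total = (2+90-1)·t_tx + 2·t_prop = 91·0.392157 + 2·0.0116667 = 35.7 ms.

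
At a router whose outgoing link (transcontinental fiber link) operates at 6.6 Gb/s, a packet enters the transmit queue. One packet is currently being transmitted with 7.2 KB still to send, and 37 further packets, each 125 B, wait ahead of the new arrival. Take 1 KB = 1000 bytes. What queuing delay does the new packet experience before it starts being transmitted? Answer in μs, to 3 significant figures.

Each queued packet: L/R = 1000/6600000000 = 0.151515 μs.
37 queued → 5.60606 μs.
Plus remaining 57600 bits of current packet: 8.72727 μs.
Queuing delay = 14.3 μs.

14.3 μs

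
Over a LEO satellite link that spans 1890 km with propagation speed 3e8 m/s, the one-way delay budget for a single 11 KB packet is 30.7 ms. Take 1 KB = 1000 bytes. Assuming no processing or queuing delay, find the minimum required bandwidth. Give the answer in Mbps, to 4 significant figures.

3.607 Mbps

L = 88000 bits.
Propagation delay = 1890000 / 300000000 = 6.3 ms.
Transmission budget = 30.7 − 6.3 = 24.4 ms.
R ≥ L / t_tx = 88000 bits / 0.0244 s = 3.607 Mbps.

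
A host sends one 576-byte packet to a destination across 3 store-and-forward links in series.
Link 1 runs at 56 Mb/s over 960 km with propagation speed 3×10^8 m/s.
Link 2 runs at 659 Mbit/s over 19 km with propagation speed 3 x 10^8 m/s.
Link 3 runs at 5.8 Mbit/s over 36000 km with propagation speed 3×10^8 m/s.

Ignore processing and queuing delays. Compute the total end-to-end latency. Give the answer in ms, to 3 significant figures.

124 ms

L = 576 × 8 = 4608 bits.
Transmission delays (L/R per hop): 0.0822857, 0.00699241, 0.794483 ms; sum = 0.883761 ms.
Propagation delays (d/s per hop): 3.2, 0.0633333, 120 ms; sum = 123.263 ms.
End-to-end = 124 ms.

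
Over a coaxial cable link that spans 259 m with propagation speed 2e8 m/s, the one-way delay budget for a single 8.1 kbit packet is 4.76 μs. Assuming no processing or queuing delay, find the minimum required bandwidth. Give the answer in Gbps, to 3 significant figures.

2.34 Gbps

Propagation delay = 259 / 200000000 = 1.295 μs.
Transmission budget = 4.76 − 1.295 = 3.465 μs.
R ≥ L / t_tx = 8100 bits / 3.465e-06 s = 2.34 Gbps.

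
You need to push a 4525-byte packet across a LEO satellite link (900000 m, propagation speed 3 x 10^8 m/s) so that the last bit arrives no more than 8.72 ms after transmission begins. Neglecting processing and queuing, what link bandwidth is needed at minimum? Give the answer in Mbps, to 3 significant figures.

L = 36200 bits.
Propagation delay = 900000 / 300000000 = 3 ms.
Transmission budget = 8.72 − 3 = 5.72 ms.
R ≥ L / t_tx = 36200 bits / 0.00572 s = 6.33 Mbps.

6.33 Mbps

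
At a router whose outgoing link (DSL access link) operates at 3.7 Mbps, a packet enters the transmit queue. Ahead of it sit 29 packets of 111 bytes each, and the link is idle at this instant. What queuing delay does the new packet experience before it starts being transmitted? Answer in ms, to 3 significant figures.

Each queued packet: L/R = 888/3700000 = 0.24 ms.
29 queued → 6.96 ms.
Queuing delay = 6.96 ms.

6.96 ms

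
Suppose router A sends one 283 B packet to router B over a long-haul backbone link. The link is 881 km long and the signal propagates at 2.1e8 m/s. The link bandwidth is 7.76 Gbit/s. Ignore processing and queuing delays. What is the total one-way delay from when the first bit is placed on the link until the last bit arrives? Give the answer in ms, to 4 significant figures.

L = 283 × 8 = 2264 bits.
Transmission delay = L/R = 2264 / 7760000000 = 0.000291753 ms.
Propagation delay = d/s = 881000 m / 210000000 m/s = 4.19524 ms.
Total = 4.196 ms.

4.196 ms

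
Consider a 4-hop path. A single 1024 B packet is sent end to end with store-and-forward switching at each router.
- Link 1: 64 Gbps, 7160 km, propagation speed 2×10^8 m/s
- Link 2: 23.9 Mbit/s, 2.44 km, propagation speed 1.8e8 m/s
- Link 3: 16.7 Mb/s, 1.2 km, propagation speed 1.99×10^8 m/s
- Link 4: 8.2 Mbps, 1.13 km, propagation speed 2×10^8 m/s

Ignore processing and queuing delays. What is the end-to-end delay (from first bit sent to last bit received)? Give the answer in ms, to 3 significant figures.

37.7 ms

L = 1024 × 8 = 8192 bits.
Transmission delays (L/R per hop): 0.000128, 0.342762, 0.490539, 0.999024 ms; sum = 1.83245 ms.
Propagation delays (d/s per hop): 35.8, 0.0135556, 0.00603015, 0.00565 ms; sum = 35.8252 ms.
End-to-end = 37.7 ms.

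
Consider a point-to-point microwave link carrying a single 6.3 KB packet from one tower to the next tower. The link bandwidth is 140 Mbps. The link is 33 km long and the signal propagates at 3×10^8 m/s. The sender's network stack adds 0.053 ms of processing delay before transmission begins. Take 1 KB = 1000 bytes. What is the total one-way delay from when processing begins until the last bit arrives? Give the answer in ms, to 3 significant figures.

L = 50400 bits.
Transmission delay = L/R = 50400 / 140000000 = 0.36 ms.
Propagation delay = d/s = 33000 m / 300000000 m/s = 0.11 ms.
Plus processing delay 0.053 ms = 0.053 ms.
Total = 0.523 ms.

0.523 ms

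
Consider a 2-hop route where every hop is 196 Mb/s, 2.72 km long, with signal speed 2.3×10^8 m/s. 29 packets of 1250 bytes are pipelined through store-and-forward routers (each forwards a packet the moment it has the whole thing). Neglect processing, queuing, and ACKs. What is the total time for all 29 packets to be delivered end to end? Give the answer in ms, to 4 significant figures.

Per-hop transmission t_tx = L/R = 10000/196000000 = 0.0510204 ms.
Per-hop propagation t_prop = 2720/2.3e+08 = 0.0118261 ms.
Pipeline fill: first packet needs 2·t_tx to clear all hops; remaining 28 packets each add one t_tx.
Total = (2+29-1)·t_tx + 2·t_prop = 30·0.0510204 + 2·0.0118261 = 1.554 ms.

1.554 ms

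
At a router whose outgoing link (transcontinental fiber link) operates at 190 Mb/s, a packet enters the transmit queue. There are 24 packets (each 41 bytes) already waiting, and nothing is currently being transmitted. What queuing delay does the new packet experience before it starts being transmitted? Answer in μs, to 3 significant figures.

41.4 μs

Each queued packet: L/R = 328/190000000 = 1.72632 μs.
24 queued → 41.4316 μs.
Queuing delay = 41.4 μs.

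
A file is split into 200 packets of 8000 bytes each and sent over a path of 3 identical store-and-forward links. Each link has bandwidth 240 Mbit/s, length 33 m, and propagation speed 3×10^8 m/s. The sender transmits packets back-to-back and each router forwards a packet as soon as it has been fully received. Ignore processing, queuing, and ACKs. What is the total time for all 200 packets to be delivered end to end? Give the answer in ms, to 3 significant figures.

Per-hop transmission t_tx = L/R = 64000/240000000 = 0.266667 ms.
Per-hop propagation t_prop = 33/300000000 = 0.00011 ms.
Pipeline fill: first packet needs 3·t_tx to clear all hops; remaining 199 packets each add one t_tx.
Total = (3+200-1)·t_tx + 3·t_prop = 202·0.266667 + 3·0.00011 = 53.9 ms.

53.9 ms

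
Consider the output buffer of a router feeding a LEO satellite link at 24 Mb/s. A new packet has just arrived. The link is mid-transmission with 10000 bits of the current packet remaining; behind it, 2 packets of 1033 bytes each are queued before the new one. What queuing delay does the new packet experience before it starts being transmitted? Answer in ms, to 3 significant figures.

1.11 ms

Each queued packet: L/R = 8264/24000000 = 0.344333 ms.
2 queued → 0.688667 ms.
Plus remaining 10000 bits of current packet: 0.416667 ms.
Queuing delay = 1.11 ms.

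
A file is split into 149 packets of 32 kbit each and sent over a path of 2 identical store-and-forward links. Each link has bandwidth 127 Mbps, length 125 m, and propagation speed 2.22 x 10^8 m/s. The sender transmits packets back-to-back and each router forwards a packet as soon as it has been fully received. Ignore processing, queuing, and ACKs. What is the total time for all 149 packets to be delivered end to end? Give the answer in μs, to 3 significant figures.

Per-hop transmission t_tx = L/R = 32000/127000000 = 251.969 μs.
Per-hop propagation t_prop = 125/2.22e+08 = 0.563063 μs.
Pipeline fill: first packet needs 2·t_tx to clear all hops; remaining 148 packets each add one t_tx.
Total = (2+149-1)·t_tx + 2·t_prop = 150·251.969 + 2·0.563063 = 37800 μs.

37800 μs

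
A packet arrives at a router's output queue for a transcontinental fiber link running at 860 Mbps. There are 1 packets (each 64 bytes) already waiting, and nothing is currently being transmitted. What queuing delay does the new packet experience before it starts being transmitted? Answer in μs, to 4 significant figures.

0.5953 μs

Each queued packet: L/R = 512/860000000 = 0.595349 μs.
1 queued → 0.595349 μs.
Queuing delay = 0.5953 μs.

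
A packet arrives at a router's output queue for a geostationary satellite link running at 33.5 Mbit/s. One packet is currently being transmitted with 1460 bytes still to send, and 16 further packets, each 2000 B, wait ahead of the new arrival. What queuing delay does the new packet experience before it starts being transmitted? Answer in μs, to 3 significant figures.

Each queued packet: L/R = 16000/33500000 = 477.612 μs.
16 queued → 7641.79 μs.
Plus remaining 11680 bits of current packet: 348.657 μs.
Queuing delay = 7990 μs.

7990 μs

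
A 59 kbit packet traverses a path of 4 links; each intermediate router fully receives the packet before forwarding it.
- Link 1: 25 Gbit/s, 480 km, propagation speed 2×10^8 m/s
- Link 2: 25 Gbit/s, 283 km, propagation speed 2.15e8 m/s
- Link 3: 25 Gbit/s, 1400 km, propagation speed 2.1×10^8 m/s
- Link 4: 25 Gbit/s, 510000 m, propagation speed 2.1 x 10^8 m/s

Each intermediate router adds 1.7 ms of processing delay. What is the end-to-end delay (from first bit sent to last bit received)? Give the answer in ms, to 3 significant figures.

L = 59000 bits.
Transmission delay per hop = L/R = 59000/25000000000 = 0.00236 ms; 4 hops → 0.00944 ms.
Propagation delays (d/s per hop): 2.4, 1.31628, 6.66667, 2.42857 ms; sum = 12.8115 ms.
Processing at 3 router(s): 3 × 1.7 ms = 5.1 ms.
End-to-end = 17.9 ms.

17.9 ms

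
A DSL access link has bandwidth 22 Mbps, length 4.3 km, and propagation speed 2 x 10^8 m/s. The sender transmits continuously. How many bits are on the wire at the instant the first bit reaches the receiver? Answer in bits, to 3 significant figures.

473 bits

Propagation delay = 4300 / 200000000 = 2.15e-05 s.
BDP = R × t_prop = 22000000 × 2.15e-05 = 473 bits.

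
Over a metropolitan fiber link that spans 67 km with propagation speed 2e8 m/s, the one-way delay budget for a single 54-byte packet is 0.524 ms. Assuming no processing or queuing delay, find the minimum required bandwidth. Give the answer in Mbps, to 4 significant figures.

2.286 Mbps

L = 432 bits.
Propagation delay = 67000 / 200000000 = 0.335 ms.
Transmission budget = 0.524 − 0.335 = 0.189 ms.
R ≥ L / t_tx = 432 bits / 0.000189 s = 2.286 Mbps.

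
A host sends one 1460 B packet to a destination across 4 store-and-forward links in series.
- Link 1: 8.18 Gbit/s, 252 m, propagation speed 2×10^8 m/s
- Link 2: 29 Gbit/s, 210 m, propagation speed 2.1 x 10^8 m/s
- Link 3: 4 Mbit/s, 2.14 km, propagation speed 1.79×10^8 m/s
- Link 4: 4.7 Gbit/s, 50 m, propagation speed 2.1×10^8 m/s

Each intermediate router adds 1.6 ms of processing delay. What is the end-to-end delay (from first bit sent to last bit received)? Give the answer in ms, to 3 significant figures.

L = 1460 × 8 = 11680 bits.
Transmission delays (L/R per hop): 0.00142787, 0.000402759, 2.92, 0.00248511 ms; sum = 2.92432 ms.
Propagation delays (d/s per hop): 0.00126, 0.001, 0.0119553, 0.000238095 ms; sum = 0.0144534 ms.
Processing at 3 router(s): 3 × 1.6 ms = 4.8 ms.
End-to-end = 7.74 ms.

7.74 ms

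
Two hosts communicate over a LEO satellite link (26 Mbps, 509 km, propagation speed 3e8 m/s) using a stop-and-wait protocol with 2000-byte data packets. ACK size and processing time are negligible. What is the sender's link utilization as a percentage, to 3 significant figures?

t_tx = L/R = 16000/26000000 = 0.000615385 s.
t_prop = 509000/300000000 = 0.00169667 s; RTT = 0.00339333 s.
Cycle = t_tx + RTT = 0.00400872 s.
Utilization = t_tx / cycle = 0.000615385/0.00400872 = 15.4 %.

15.4 %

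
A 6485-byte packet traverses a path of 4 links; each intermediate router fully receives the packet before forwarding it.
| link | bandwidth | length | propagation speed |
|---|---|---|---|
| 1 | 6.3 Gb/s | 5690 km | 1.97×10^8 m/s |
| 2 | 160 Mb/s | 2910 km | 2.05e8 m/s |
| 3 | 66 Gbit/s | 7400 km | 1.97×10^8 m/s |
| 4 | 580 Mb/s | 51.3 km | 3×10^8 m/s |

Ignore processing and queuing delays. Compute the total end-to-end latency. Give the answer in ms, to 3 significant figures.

81.2 ms

L = 6485 × 8 = 51880 bits.
Transmission delays (L/R per hop): 0.00823492, 0.32425, 0.000786061, 0.0894483 ms; sum = 0.422719 ms.
Propagation delays (d/s per hop): 28.8832, 14.1951, 37.5635, 0.171 ms; sum = 80.8128 ms.
End-to-end = 81.2 ms.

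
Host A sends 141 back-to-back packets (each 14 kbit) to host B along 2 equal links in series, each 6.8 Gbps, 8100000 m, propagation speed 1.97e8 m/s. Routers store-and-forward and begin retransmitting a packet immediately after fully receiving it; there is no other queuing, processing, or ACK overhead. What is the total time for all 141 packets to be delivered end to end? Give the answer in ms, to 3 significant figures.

Per-hop transmission t_tx = L/R = 14000/6800000000 = 0.00205882 ms.
Per-hop propagation t_prop = 8100000/197000000 = 41.1168 ms.
Pipeline fill: first packet needs 2·t_tx to clear all hops; remaining 140 packets each add one t_tx.
Total = (2+141-1)·t_tx + 2·t_prop = 142·0.00205882 + 2·41.1168 = 82.5 ms.

82.5 ms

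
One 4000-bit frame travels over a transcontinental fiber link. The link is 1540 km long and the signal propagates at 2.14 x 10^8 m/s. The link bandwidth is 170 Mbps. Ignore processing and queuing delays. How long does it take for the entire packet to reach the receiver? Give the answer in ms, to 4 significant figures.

Transmission delay = L/R = 4000 / 170000000 = 0.0235294 ms.
Propagation delay = d/s = 1540000 m / 214000000 m/s = 7.19626 ms.
Total = 7.220 ms.

7.220 ms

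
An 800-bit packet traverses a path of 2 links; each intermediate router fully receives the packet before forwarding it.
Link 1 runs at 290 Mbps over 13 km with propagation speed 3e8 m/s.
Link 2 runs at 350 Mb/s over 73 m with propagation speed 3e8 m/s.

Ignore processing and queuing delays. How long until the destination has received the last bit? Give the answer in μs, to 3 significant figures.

Transmission delays (L/R per hop): 2.75862, 2.28571 μs; sum = 5.04433 μs.
Propagation delays (d/s per hop): 43.3333, 0.243333 μs; sum = 43.5767 μs.
End-to-end = 48.6 μs.

48.6 μs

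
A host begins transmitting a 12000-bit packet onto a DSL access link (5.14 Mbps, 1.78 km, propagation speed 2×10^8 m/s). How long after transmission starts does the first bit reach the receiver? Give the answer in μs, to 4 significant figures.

8.900 μs

First bit experiences only propagation delay: d/s = 1780/200000000 = 8.900 μs.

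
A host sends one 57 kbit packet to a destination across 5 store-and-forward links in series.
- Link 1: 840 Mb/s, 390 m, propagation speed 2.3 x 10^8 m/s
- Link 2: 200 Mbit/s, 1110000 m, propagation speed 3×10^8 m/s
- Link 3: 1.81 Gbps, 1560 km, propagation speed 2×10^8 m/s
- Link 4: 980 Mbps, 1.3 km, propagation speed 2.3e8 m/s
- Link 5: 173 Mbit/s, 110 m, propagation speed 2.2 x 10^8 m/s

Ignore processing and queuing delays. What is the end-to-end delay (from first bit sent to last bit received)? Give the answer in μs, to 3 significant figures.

12300 μs

L = 57000 bits.
Transmission delays (L/R per hop): 67.8571, 285, 31.4917, 58.1633, 329.48 μs; sum = 771.992 μs.
Propagation delays (d/s per hop): 1.69565, 3700, 7800, 5.65217, 0.5 μs; sum = 11507.8 μs.
End-to-end = 12300 μs.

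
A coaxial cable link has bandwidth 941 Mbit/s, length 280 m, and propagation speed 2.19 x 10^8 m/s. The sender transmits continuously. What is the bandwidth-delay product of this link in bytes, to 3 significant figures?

150 bytes

Propagation delay = 280 / 219000000 = 1.27854e-06 s.
BDP = R × t_prop = 941000000 × 1.27854e-06 = 1203.11 bits.
In bytes: 1203.11/8 = 150 bytes.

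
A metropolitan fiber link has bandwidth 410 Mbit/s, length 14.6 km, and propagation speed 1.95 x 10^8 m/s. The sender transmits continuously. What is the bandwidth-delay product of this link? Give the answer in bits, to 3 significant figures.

Propagation delay = 14600 / 195000000 = 7.48718e-05 s.
BDP = R × t_prop = 410000000 × 7.48718e-05 = 30697.4 bits.

30700 bits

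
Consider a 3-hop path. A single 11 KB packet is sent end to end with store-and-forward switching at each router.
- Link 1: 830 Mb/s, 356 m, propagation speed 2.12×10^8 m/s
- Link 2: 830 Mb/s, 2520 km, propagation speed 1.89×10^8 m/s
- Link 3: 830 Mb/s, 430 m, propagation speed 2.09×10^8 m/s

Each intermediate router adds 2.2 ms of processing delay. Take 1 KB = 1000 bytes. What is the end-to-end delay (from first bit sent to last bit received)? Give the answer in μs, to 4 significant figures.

L = 88000 bits.
Transmission delay per hop = L/R = 88000/830000000 = 106.024 μs; 3 hops → 318.072 μs.
Propagation delays (d/s per hop): 1.67925, 13333.3, 2.05742 μs; sum = 13337.1 μs.
Processing at 2 router(s): 2 × 2.2 ms = 4400 μs.
End-to-end = 18060 μs.

18060 μs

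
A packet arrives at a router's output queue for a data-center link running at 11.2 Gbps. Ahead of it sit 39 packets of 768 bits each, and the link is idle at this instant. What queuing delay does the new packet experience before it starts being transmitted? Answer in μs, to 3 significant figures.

Each queued packet: L/R = 768/11200000000 = 0.0685714 μs.
39 queued → 2.67429 μs.
Queuing delay = 2.67 μs.

2.67 μs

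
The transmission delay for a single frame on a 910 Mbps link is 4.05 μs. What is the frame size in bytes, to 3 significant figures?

461 bytes

L = R × t_tx = 910000000 b/s × 4.05e-06 s = 3685.5 bits.
In bytes: 3685.5 / 8 = 461 bytes.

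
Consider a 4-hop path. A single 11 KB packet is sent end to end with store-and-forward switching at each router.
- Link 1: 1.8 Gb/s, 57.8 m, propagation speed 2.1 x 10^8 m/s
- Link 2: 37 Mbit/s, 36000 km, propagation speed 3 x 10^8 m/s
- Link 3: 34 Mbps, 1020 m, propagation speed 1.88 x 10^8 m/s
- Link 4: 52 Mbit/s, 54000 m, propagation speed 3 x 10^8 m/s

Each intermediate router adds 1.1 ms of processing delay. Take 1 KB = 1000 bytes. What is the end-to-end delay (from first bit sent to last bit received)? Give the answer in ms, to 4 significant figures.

L = 88000 bits.
Transmission delays (L/R per hop): 0.0488889, 2.37838, 2.58824, 1.69231 ms; sum = 6.70781 ms.
Propagation delays (d/s per hop): 0.000275238, 120, 0.00542553, 0.18 ms; sum = 120.186 ms.
Processing at 3 router(s): 3 × 1.1 ms = 3.3 ms.
End-to-end = 130.2 ms.

130.2 ms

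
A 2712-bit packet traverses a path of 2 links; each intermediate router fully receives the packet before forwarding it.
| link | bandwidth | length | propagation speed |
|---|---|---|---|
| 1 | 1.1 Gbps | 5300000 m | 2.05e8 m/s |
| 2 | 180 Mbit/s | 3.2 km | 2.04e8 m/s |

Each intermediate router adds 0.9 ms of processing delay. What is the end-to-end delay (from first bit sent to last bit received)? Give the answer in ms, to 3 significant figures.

26.8 ms

Transmission delays (L/R per hop): 0.00246545, 0.0150667 ms; sum = 0.0175321 ms.
Propagation delays (d/s per hop): 25.8537, 0.0156863 ms; sum = 25.8693 ms.
Processing at 1 router(s): 1 × 0.9 ms = 0.9 ms.
End-to-end = 26.8 ms.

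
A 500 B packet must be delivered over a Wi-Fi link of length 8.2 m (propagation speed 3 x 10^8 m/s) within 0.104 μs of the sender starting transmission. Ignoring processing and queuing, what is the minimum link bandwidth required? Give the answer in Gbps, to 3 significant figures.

L = 4000 bits.
Propagation delay = 8.2 / 300000000 = 0.0273333 μs.
Transmission budget = 0.104 − 0.0273333 = 0.0766667 μs.
R ≥ L / t_tx = 4000 bits / 7.66667e-08 s = 52.2 Gbps.

52.2 Gbps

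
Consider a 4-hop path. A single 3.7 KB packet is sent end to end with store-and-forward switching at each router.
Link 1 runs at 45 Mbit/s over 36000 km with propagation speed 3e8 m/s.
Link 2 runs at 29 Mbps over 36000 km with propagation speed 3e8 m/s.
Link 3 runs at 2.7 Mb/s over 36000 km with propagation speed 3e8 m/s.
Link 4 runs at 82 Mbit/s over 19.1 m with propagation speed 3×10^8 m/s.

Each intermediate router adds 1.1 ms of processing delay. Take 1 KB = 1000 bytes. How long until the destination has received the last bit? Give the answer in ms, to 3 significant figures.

L = 29600 bits.
Transmission delays (L/R per hop): 0.657778, 1.02069, 10.963, 0.360976 ms; sum = 13.0024 ms.
Propagation delays (d/s per hop): 120, 120, 120, 6.36667e-05 ms; sum = 360 ms.
Processing at 3 router(s): 3 × 1.1 ms = 3.3 ms.
End-to-end = 376 ms.

376 ms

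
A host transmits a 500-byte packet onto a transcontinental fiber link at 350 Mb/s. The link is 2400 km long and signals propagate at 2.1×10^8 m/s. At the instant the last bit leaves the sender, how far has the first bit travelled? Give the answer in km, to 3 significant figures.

t_tx = L/R = 4000/350000000 = 1.14286e-05 s.
Distance = s × t_tx = 210000000 × 1.14286e-05 = 2.40 km.

2.40 km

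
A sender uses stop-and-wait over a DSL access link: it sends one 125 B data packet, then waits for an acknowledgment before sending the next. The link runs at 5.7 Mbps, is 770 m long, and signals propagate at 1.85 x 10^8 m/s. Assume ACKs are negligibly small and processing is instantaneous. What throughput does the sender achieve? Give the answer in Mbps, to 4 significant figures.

t_tx = L/R = 1000/5700000 = 0.000175439 s.
t_prop = 770/185000000 = 4.16216e-06 s; RTT = 8.32432e-06 s.
Cycle = t_tx + RTT = 0.000183763 s.
Throughput = L / cycle = 1000 / 0.000183763 = 5.442 Mbps.

5.442 Mbps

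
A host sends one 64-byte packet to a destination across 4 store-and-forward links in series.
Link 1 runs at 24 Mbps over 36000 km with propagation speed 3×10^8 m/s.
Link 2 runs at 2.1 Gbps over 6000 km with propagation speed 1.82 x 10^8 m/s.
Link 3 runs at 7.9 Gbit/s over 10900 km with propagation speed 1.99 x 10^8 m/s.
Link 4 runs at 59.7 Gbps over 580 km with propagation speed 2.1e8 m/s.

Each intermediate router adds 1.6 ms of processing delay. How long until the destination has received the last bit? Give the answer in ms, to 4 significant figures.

L = 64 × 8 = 512 bits.
Transmission delays (L/R per hop): 0.0213333, 0.00024381, 6.48101e-05, 8.57621e-06 ms; sum = 0.0216505 ms.
Propagation delays (d/s per hop): 120, 32.967, 54.7739, 2.7619 ms; sum = 210.503 ms.
Processing at 3 router(s): 3 × 1.6 ms = 4.8 ms.
End-to-end = 215.3 ms.

215.3 ms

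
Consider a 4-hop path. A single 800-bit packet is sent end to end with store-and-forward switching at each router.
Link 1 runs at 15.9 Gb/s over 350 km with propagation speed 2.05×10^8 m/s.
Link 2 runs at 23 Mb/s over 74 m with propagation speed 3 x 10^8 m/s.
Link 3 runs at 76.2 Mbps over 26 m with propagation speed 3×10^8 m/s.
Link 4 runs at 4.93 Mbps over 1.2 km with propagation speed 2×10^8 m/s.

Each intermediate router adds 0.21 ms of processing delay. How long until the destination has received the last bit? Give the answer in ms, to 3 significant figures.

Transmission delays (L/R per hop): 5.03145e-05, 0.0347826, 0.0104987, 0.162272 ms; sum = 0.207603 ms.
Propagation delays (d/s per hop): 1.70732, 0.000246667, 8.66667e-05, 0.006 ms; sum = 1.71365 ms.
Processing at 3 router(s): 3 × 0.21 ms = 0.63 ms.
End-to-end = 2.55 ms.

2.55 ms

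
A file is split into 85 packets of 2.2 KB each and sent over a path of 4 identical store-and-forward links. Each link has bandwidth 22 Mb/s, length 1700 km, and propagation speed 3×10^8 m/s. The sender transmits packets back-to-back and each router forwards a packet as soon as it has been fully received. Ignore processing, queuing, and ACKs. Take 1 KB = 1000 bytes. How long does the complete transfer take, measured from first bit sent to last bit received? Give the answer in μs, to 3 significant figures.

Per-hop transmission t_tx = L/R = 17600/22000000 = 800 μs.
Per-hop propagation t_prop = 1700000/300000000 = 5666.67 μs.
Pipeline fill: first packet needs 4·t_tx to clear all hops; remaining 84 packets each add one t_tx.
Total = (4+85-1)·t_tx + 4·t_prop = 88·800 + 4·5666.67 = 93100 μs.

93100 μs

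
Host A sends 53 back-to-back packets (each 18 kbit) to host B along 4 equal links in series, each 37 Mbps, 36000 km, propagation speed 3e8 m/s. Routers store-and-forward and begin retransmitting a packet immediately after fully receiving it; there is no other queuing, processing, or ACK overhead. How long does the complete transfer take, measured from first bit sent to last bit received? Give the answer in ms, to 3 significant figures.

Per-hop transmission t_tx = L/R = 18000/37000000 = 0.486486 ms.
Per-hop propagation t_prop = 36000000/300000000 = 120 ms.
Pipeline fill: first packet needs 4·t_tx to clear all hops; remaining 52 packets each add one t_tx.
Total = (4+53-1)·t_tx + 4·t_prop = 56·0.486486 + 4·120 = 507 ms.

507 ms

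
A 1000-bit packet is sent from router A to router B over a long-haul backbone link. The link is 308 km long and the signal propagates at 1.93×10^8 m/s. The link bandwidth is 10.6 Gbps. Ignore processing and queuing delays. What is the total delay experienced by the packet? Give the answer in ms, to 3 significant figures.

Transmission delay = L/R = 1000 / 10600000000 = 9.43396e-05 ms.
Propagation delay = d/s = 308000 m / 193000000 m/s = 1.59585 ms.
Total = 1.60 ms.

1.60 ms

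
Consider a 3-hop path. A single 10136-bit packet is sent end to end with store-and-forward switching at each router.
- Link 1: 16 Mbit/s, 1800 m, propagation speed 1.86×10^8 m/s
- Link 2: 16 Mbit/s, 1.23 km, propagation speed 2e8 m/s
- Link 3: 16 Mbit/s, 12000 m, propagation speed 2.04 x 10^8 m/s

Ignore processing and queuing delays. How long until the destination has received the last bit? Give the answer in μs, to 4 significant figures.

Transmission delay per hop = L/R = 10136/16000000 = 633.5 μs; 3 hops → 1900.5 μs.
Propagation delays (d/s per hop): 9.67742, 6.15, 58.8235 μs; sum = 74.6509 μs.
End-to-end = 1975 μs.

1975 μs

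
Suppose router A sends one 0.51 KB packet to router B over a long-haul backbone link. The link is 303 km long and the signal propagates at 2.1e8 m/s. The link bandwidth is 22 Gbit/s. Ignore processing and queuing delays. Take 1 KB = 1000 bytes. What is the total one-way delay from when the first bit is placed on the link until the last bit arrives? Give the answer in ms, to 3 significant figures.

L = 4080 bits.
Transmission delay = L/R = 4080 / 22000000000 = 0.000185455 ms.
Propagation delay = d/s = 303000 m / 210000000 m/s = 1.44286 ms.
Total = 1.44 ms.

1.44 ms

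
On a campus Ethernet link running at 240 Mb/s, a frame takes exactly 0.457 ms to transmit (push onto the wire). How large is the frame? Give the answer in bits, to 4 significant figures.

109700 bits

L = R × t_tx = 240000000 b/s × 0.000457 s = 109680 bits.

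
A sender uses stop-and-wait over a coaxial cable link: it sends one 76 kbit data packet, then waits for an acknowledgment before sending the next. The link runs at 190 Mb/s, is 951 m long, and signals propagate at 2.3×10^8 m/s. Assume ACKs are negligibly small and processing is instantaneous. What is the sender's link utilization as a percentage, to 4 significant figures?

97.97 %

t_tx = L/R = 76000/190000000 = 0.0004 s.
t_prop = 951/2.3e+08 = 4.13478e-06 s; RTT = 8.26957e-06 s.
Cycle = t_tx + RTT = 0.00040827 s.
Utilization = t_tx / cycle = 0.0004/0.00040827 = 97.97 %.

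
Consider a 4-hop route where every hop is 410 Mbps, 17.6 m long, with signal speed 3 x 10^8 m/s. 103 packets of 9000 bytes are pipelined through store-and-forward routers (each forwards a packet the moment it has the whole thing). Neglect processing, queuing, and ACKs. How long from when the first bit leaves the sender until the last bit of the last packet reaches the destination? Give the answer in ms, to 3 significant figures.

18.6 ms

Per-hop transmission t_tx = L/R = 72000/410000000 = 0.17561 ms.
Per-hop propagation t_prop = 17.6/300000000 = 5.86667e-05 ms.
Pipeline fill: first packet needs 4·t_tx to clear all hops; remaining 102 packets each add one t_tx.
Total = (4+103-1)·t_tx + 4·t_prop = 106·0.17561 + 4·5.86667e-05 = 18.6 ms.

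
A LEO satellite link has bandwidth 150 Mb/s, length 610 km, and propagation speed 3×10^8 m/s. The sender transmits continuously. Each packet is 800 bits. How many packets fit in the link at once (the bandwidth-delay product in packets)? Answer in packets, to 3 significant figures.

381 packets

Propagation delay = 610000 / 300000000 = 0.00203333 s.
BDP = R × t_prop = 150000000 × 0.00203333 = 305000 bits.
In packets of 800 bits: 381 packets.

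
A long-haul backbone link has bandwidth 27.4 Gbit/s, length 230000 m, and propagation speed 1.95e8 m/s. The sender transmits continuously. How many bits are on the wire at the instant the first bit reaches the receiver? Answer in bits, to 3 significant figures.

Propagation delay = 230000 / 195000000 = 0.00117949 s.
BDP = R × t_prop = 27400000000 × 0.00117949 = 32317900 bits.

32300000 bits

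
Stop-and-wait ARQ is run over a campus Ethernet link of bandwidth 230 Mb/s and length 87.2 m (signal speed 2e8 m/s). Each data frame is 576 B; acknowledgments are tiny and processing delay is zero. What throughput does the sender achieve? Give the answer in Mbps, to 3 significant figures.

t_tx = L/R = 4608/230000000 = 2.00348e-05 s.
t_prop = 87.2/200000000 = 4.36e-07 s; RTT = 8.72e-07 s.
Cycle = t_tx + RTT = 2.09068e-05 s.
Throughput = L / cycle = 4608 / 2.09068e-05 = 220 Mbps.

220 Mbps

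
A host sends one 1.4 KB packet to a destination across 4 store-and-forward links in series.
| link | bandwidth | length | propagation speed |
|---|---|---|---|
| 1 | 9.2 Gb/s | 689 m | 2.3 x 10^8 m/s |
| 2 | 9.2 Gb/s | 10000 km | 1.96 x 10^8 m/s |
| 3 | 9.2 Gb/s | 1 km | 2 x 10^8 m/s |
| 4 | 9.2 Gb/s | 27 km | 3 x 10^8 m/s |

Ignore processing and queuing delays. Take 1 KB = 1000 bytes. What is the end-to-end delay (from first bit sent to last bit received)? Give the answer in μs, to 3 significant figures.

51100 μs

L = 11200 bits.
Transmission delay per hop = L/R = 11200/9200000000 = 1.21739 μs; 4 hops → 4.86957 μs.
Propagation delays (d/s per hop): 2.99565, 51020.4, 5, 90 μs; sum = 51118.4 μs.
End-to-end = 51100 μs.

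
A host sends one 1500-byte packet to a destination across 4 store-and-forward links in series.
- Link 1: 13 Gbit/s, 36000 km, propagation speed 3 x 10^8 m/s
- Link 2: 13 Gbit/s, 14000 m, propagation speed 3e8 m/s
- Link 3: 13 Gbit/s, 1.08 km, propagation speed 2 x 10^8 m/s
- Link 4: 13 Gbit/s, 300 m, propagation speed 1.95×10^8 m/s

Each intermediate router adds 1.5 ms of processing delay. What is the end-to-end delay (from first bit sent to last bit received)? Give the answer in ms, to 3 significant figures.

L = 1500 × 8 = 12000 bits.
Transmission delay per hop = L/R = 12000/13000000000 = 0.000923077 ms; 4 hops → 0.00369231 ms.
Propagation delays (d/s per hop): 120, 0.0466667, 0.0054, 0.00153846 ms; sum = 120.054 ms.
Processing at 3 router(s): 3 × 1.5 ms = 4.5 ms.
End-to-end = 125 ms.

125 ms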